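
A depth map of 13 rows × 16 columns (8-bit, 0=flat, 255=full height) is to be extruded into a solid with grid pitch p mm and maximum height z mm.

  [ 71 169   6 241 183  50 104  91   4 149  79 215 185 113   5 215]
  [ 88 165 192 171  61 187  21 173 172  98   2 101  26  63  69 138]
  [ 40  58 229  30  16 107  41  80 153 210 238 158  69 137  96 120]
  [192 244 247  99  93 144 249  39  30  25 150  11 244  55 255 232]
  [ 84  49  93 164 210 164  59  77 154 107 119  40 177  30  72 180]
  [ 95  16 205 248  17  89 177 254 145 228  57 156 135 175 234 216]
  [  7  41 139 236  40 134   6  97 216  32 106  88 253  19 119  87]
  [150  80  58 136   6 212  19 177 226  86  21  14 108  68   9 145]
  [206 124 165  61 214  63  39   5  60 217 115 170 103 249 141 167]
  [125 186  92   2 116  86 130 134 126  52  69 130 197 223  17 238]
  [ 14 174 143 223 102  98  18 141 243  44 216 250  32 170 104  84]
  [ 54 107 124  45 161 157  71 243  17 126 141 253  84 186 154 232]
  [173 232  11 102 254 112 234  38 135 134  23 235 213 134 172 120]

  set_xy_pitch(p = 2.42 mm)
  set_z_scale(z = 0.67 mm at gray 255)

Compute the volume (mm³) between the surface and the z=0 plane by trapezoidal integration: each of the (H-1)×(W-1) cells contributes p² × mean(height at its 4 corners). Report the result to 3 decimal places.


height_mm = gray/255 × 0.67; cell vol = 2.42² × mean(4 corners)
unit = 2.42² × 0.67 / (4×255) = 0.00384685 mm³ per gray-sum
row 0: Σ corner-gray over 15 cells = 6702  → 25.7816
row 1: Σ corner-gray over 15 cells = 6632  → 25.5123
row 2: Σ corner-gray over 15 cells = 7598  → 29.2284
row 3: Σ corner-gray over 15 cells = 7488  → 28.8052
row 4: Σ corner-gray over 15 cells = 7877  → 30.3016
row 5: Σ corner-gray over 15 cells = 7729  → 29.7323
row 6: Σ corner-gray over 15 cells = 5881  → 22.6233
row 7: Σ corner-gray over 15 cells = 6560  → 25.2353
row 8: Σ corner-gray over 15 cells = 7308  → 28.1128
row 9: Σ corner-gray over 15 cells = 7497  → 28.8398
row 10: Σ corner-gray over 15 cells = 8038  → 30.9210
row 11: Σ corner-gray over 15 cells = 8375  → 32.2174
Σ rows: total corner-gray = 87685  → 337.3111 mm³

337.311


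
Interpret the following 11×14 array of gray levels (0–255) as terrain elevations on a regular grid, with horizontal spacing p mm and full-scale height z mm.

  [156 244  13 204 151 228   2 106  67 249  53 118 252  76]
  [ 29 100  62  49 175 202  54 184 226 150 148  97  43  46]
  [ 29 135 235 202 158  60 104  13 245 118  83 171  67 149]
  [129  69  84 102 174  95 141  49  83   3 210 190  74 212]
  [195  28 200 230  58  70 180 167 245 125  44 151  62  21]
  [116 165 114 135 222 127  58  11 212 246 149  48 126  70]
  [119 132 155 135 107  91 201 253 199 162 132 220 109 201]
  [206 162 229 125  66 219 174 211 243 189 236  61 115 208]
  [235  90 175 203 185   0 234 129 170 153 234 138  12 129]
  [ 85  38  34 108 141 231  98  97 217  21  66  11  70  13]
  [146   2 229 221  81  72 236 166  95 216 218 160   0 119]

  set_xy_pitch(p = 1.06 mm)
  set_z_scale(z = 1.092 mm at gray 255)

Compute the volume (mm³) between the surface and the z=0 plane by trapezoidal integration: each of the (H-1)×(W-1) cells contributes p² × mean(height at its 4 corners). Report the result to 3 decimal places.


82.860

height_mm = gray/255 × 1.092; cell vol = 1.06² × mean(4 corners)
unit = 1.06² × 1.092 / (4×255) = 0.00120291 mm³ per gray-sum
row 0: Σ corner-gray over 13 cells = 6661  → 8.0126
row 1: Σ corner-gray over 13 cells = 6415  → 7.7167
row 2: Σ corner-gray over 13 cells = 6249  → 7.5170
row 3: Σ corner-gray over 13 cells = 6225  → 7.4881
row 4: Σ corner-gray over 13 cells = 6748  → 8.1173
row 5: Σ corner-gray over 13 cells = 7524  → 9.0507
row 6: Σ corner-gray over 13 cells = 8586  → 10.3282
row 7: Σ corner-gray over 13 cells = 8284  → 9.9649
row 8: Σ corner-gray over 13 cells = 6172  → 7.4244
row 9: Σ corner-gray over 13 cells = 6019  → 7.2403
Σ rows: total corner-gray = 68883  → 82.8603 mm³


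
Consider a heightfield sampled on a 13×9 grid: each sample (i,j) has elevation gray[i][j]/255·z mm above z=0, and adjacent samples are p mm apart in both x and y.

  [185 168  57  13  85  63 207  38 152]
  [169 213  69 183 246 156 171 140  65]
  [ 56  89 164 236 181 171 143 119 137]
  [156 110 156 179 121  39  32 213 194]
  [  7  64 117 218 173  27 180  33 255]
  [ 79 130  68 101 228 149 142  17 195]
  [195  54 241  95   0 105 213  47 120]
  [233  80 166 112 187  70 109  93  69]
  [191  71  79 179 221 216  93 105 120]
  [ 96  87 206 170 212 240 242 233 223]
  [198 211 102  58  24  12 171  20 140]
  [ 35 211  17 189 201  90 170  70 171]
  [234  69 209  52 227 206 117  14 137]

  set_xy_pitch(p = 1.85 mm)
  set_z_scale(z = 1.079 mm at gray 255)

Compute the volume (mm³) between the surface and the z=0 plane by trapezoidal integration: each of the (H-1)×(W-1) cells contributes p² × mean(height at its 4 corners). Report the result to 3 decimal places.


184.521

height_mm = gray/255 × 1.079; cell vol = 1.85² × mean(4 corners)
unit = 1.85² × 1.079 / (4×255) = 0.00362047 mm³ per gray-sum
row 0: Σ corner-gray over 8 cells = 4189  → 15.1661
row 1: Σ corner-gray over 8 cells = 4989  → 18.0625
row 2: Σ corner-gray over 8 cells = 4449  → 16.1075
row 3: Σ corner-gray over 8 cells = 3936  → 14.2502
row 4: Σ corner-gray over 8 cells = 3830  → 13.8664
row 5: Σ corner-gray over 8 cells = 3769  → 13.6455
row 6: Σ corner-gray over 8 cells = 3761  → 13.6166
row 7: Σ corner-gray over 8 cells = 4175  → 15.1155
row 8: Σ corner-gray over 8 cells = 5338  → 19.3261
row 9: Σ corner-gray over 8 cells = 4633  → 16.7736
row 10: Σ corner-gray over 8 cells = 3636  → 13.1640
row 11: Σ corner-gray over 8 cells = 4261  → 15.4268
Σ rows: total corner-gray = 50966  → 184.5208 mm³


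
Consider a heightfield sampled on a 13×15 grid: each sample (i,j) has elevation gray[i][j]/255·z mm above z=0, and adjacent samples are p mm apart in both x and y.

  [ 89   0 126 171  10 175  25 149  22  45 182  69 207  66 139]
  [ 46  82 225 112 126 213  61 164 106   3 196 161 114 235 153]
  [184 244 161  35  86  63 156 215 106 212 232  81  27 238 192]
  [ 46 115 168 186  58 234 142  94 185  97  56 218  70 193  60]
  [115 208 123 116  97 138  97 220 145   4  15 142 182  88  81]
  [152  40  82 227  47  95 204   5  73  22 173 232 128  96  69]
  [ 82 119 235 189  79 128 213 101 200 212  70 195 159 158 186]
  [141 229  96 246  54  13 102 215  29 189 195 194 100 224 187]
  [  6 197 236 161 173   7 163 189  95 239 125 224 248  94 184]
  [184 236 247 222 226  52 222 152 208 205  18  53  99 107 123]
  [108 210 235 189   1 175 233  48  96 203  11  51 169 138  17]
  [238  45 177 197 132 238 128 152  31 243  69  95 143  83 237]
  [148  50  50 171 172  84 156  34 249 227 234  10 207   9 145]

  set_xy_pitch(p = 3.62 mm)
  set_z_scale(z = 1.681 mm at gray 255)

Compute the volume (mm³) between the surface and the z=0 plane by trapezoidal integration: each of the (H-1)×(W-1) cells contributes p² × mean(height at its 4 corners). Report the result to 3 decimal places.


1993.687

height_mm = gray/255 × 1.681; cell vol = 3.62² × mean(4 corners)
unit = 3.62² × 1.681 / (4×255) = 0.0215966 mm³ per gray-sum
row 0: Σ corner-gray over 14 cells = 6517  → 140.7448
row 1: Σ corner-gray over 14 cells = 7883  → 170.2457
row 2: Σ corner-gray over 14 cells = 7826  → 169.0147
row 3: Σ corner-gray over 14 cells = 7084  → 152.9901
row 4: Σ corner-gray over 14 cells = 6415  → 138.5420
row 5: Σ corner-gray over 14 cells = 7453  → 160.9592
row 6: Σ corner-gray over 14 cells = 8484  → 183.2253
row 7: Σ corner-gray over 14 cells = 8592  → 185.5577
row 8: Σ corner-gray over 14 cells = 8893  → 192.0583
row 9: Σ corner-gray over 14 cells = 8044  → 173.7228
row 10: Σ corner-gray over 14 cells = 7584  → 163.7883
row 11: Σ corner-gray over 14 cells = 7540  → 162.8381
Σ rows: total corner-gray = 92315  → 1993.6869 mm³


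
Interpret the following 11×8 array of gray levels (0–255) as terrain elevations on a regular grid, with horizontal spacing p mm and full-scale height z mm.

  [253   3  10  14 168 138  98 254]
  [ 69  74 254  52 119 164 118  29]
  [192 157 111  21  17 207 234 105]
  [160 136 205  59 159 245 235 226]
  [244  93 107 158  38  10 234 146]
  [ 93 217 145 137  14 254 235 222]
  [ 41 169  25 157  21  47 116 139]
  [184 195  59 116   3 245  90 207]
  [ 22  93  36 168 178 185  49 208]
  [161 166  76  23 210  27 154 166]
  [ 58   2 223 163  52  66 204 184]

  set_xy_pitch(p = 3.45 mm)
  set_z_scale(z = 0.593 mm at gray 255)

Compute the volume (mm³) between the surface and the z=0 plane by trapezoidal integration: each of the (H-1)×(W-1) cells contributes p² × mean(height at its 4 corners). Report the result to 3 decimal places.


245.839

height_mm = gray/255 × 0.593; cell vol = 3.45² × mean(4 corners)
unit = 3.45² × 0.593 / (4×255) = 0.00691979 mm³ per gray-sum
row 0: Σ corner-gray over 7 cells = 3029  → 20.9600
row 1: Σ corner-gray over 7 cells = 3451  → 23.8802
row 2: Σ corner-gray over 7 cells = 4255  → 29.4437
row 3: Σ corner-gray over 7 cells = 4134  → 28.6064
row 4: Σ corner-gray over 7 cells = 3989  → 27.6030
row 5: Σ corner-gray over 7 cells = 3569  → 24.6967
row 6: Σ corner-gray over 7 cells = 3057  → 21.1538
row 7: Σ corner-gray over 7 cells = 3455  → 23.9079
row 8: Σ corner-gray over 7 cells = 3287  → 22.7453
row 9: Σ corner-gray over 7 cells = 3301  → 22.8422
Σ rows: total corner-gray = 35527  → 245.8393 mm³


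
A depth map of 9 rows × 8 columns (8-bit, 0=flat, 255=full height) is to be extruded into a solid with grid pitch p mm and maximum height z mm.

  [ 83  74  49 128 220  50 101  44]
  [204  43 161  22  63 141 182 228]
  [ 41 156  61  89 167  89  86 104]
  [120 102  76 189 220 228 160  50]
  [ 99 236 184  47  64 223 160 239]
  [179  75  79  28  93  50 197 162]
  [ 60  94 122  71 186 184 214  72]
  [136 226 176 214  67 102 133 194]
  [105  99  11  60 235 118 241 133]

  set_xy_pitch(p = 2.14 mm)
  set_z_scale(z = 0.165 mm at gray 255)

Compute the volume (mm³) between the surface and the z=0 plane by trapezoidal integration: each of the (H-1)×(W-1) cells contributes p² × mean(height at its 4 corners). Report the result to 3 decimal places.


height_mm = gray/255 × 0.165; cell vol = 2.14² × mean(4 corners)
unit = 2.14² × 0.165 / (4×255) = 0.000740818 mm³ per gray-sum
row 0: Σ corner-gray over 7 cells = 3027  → 2.2425
row 1: Σ corner-gray over 7 cells = 3097  → 2.2943
row 2: Σ corner-gray over 7 cells = 3561  → 2.6381
row 3: Σ corner-gray over 7 cells = 4286  → 3.1751
row 4: Σ corner-gray over 7 cells = 3551  → 2.6306
row 5: Σ corner-gray over 7 cells = 3259  → 2.4143
row 6: Σ corner-gray over 7 cells = 4040  → 2.9929
row 7: Σ corner-gray over 7 cells = 3932  → 2.9129
Σ rows: total corner-gray = 28753  → 21.3007 mm³

21.301


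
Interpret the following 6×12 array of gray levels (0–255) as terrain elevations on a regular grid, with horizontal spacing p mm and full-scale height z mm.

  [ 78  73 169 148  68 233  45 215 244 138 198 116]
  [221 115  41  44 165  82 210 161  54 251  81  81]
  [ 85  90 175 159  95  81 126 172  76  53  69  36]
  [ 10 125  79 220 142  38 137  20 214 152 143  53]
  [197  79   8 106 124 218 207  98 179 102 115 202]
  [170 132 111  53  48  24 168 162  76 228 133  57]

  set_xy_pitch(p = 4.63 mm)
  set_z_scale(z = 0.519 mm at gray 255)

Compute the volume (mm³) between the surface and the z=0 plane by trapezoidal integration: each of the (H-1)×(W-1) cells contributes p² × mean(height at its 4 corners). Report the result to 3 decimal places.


291.746

height_mm = gray/255 × 0.519; cell vol = 4.63² × mean(4 corners)
unit = 4.63² × 0.519 / (4×255) = 0.0109076 mm³ per gray-sum
row 0: Σ corner-gray over 11 cells = 5966  → 65.0747
row 1: Σ corner-gray over 11 cells = 5023  → 54.7889
row 2: Σ corner-gray over 11 cells = 4916  → 53.6218
row 3: Σ corner-gray over 11 cells = 5474  → 59.7082
row 4: Σ corner-gray over 11 cells = 5368  → 58.5520
Σ rows: total corner-gray = 26747  → 291.7456 mm³


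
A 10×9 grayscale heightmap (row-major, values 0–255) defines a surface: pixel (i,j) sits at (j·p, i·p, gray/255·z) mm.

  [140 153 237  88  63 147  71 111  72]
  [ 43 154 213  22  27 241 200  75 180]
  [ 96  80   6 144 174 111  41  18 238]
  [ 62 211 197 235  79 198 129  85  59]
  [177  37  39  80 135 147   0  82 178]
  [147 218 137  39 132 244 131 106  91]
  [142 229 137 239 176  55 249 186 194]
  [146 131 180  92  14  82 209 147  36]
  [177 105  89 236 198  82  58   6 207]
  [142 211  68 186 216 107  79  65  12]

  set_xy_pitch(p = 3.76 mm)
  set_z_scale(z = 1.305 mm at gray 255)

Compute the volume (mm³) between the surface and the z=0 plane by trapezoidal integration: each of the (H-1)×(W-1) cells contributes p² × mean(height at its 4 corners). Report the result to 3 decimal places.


height_mm = gray/255 × 1.305; cell vol = 3.76² × mean(4 corners)
unit = 3.76² × 1.305 / (4×255) = 0.0180878 mm³ per gray-sum
row 0: Σ corner-gray over 8 cells = 4039  → 73.0567
row 1: Σ corner-gray over 8 cells = 3569  → 64.5554
row 2: Σ corner-gray over 8 cells = 3871  → 70.0179
row 3: Σ corner-gray over 8 cells = 3784  → 68.4443
row 4: Σ corner-gray over 8 cells = 3647  → 65.9662
row 5: Σ corner-gray over 8 cells = 5130  → 92.7905
row 6: Σ corner-gray over 8 cells = 4770  → 86.2789
row 7: Σ corner-gray over 8 cells = 3824  → 69.1678
row 8: Σ corner-gray over 8 cells = 3950  → 71.4469
Σ rows: total corner-gray = 36584  → 661.7245 mm³

661.725


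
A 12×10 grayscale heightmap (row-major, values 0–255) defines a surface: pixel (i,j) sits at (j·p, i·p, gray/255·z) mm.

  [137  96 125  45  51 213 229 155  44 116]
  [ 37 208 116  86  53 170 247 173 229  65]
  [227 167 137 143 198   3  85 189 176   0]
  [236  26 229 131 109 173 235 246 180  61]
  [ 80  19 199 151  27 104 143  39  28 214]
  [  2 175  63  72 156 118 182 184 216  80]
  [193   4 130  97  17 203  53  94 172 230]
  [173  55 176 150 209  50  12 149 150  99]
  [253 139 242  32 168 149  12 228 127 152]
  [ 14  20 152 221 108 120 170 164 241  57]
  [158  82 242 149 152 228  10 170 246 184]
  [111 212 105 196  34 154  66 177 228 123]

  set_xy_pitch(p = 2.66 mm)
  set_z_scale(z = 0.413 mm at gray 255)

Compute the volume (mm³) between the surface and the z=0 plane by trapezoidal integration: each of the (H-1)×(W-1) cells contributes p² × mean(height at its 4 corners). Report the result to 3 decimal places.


152.669

height_mm = gray/255 × 0.413; cell vol = 2.66² × mean(4 corners)
unit = 2.66² × 0.413 / (4×255) = 0.00286492 mm³ per gray-sum
row 0: Σ corner-gray over 9 cells = 4835  → 13.8519
row 1: Σ corner-gray over 9 cells = 5089  → 14.5796
row 2: Σ corner-gray over 9 cells = 5378  → 15.4076
row 3: Σ corner-gray over 9 cells = 4669  → 13.3763
row 4: Σ corner-gray over 9 cells = 4128  → 11.8264
row 5: Σ corner-gray over 9 cells = 4377  → 12.5398
row 6: Σ corner-gray over 9 cells = 4137  → 11.8522
row 7: Σ corner-gray over 9 cells = 4773  → 13.6743
row 8: Σ corner-gray over 9 cells = 5062  → 14.5022
row 9: Σ corner-gray over 9 cells = 5363  → 15.3646
row 10: Σ corner-gray over 9 cells = 5478  → 15.6941
Σ rows: total corner-gray = 53289  → 152.6690 mm³


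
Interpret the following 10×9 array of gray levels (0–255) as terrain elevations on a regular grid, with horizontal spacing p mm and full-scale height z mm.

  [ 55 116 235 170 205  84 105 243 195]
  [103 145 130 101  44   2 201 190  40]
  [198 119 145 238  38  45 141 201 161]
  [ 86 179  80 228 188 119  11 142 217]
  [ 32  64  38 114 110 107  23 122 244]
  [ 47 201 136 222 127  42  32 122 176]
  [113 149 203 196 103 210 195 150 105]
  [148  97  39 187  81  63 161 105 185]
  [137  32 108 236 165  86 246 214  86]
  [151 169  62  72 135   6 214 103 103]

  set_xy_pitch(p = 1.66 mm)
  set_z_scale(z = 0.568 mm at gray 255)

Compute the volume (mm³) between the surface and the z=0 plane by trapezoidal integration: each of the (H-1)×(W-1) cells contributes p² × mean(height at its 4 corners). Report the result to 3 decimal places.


height_mm = gray/255 × 0.568; cell vol = 1.66² × mean(4 corners)
unit = 1.66² × 0.568 / (4×255) = 0.00153449 mm³ per gray-sum
row 0: Σ corner-gray over 8 cells = 4335  → 6.6520
row 1: Σ corner-gray over 8 cells = 3982  → 6.1103
row 2: Σ corner-gray over 8 cells = 4410  → 6.7671
row 3: Σ corner-gray over 8 cells = 3629  → 5.5687
row 4: Σ corner-gray over 8 cells = 3419  → 5.2464
row 5: Σ corner-gray over 8 cells = 4617  → 7.0847
row 6: Σ corner-gray over 8 cells = 4429  → 6.7963
row 7: Σ corner-gray over 8 cells = 4196  → 6.4387
row 8: Σ corner-gray over 8 cells = 4173  → 6.4034
Σ rows: total corner-gray = 37190  → 57.0677 mm³

57.068


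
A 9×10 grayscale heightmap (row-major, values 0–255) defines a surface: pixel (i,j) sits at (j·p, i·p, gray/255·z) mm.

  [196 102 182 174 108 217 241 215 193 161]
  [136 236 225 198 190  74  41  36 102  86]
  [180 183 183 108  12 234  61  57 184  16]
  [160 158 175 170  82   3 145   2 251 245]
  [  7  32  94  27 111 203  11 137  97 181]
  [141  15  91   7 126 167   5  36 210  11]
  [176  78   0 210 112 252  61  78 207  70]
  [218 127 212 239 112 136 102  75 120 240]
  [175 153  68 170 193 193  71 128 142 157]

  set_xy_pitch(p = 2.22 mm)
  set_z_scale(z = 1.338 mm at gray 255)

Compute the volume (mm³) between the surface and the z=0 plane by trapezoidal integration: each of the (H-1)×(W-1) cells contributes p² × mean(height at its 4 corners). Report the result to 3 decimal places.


height_mm = gray/255 × 1.338; cell vol = 2.22² × mean(4 corners)
unit = 2.22² × 1.338 / (4×255) = 0.0064649 mm³ per gray-sum
row 0: Σ corner-gray over 9 cells = 5647  → 36.5073
row 1: Σ corner-gray over 9 cells = 4666  → 30.1652
row 2: Σ corner-gray over 9 cells = 4617  → 29.8484
row 3: Σ corner-gray over 9 cells = 3989  → 25.7885
row 4: Σ corner-gray over 9 cells = 3078  → 19.8990
row 5: Σ corner-gray over 9 cells = 3708  → 23.9719
row 6: Σ corner-gray over 9 cells = 4946  → 31.9754
row 7: Σ corner-gray over 9 cells = 5272  → 34.0830
Σ rows: total corner-gray = 35923  → 232.2386 mm³

232.239


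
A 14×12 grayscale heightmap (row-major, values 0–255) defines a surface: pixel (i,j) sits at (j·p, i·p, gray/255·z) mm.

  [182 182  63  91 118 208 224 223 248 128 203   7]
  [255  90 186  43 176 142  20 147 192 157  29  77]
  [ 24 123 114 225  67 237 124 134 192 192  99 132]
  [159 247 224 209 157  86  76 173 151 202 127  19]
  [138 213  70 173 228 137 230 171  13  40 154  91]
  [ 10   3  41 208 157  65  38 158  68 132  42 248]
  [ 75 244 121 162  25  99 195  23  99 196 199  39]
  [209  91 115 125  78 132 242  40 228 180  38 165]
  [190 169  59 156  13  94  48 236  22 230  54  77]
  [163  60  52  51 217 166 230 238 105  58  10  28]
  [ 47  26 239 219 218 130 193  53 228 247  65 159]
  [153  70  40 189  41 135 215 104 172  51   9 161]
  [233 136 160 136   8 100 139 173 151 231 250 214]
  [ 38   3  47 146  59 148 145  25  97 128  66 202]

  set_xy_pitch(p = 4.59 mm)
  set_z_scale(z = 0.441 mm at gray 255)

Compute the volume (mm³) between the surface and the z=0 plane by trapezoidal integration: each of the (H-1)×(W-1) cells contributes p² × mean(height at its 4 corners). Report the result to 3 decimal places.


678.655

height_mm = gray/255 × 0.441; cell vol = 4.59² × mean(4 corners)
unit = 4.59² × 0.441 / (4×255) = 0.00910885 mm³ per gray-sum
row 0: Σ corner-gray over 11 cells = 6261  → 57.0305
row 1: Σ corner-gray over 11 cells = 5866  → 53.4325
row 2: Σ corner-gray over 11 cells = 6652  → 60.5921
row 3: Σ corner-gray over 11 cells = 6569  → 59.8361
row 4: Σ corner-gray over 11 cells = 5169  → 47.0837
row 5: Σ corner-gray over 11 cells = 4922  → 44.8338
row 6: Σ corner-gray over 11 cells = 5752  → 52.3941
row 7: Σ corner-gray over 11 cells = 5341  → 48.6504
row 8: Σ corner-gray over 11 cells = 4994  → 45.4896
row 9: Σ corner-gray over 11 cells = 6007  → 54.7169
row 10: Σ corner-gray over 11 cells = 5808  → 52.9042
row 11: Σ corner-gray over 11 cells = 5781  → 52.6583
row 12: Σ corner-gray over 11 cells = 5383  → 49.0330
Σ rows: total corner-gray = 74505  → 678.6552 mm³


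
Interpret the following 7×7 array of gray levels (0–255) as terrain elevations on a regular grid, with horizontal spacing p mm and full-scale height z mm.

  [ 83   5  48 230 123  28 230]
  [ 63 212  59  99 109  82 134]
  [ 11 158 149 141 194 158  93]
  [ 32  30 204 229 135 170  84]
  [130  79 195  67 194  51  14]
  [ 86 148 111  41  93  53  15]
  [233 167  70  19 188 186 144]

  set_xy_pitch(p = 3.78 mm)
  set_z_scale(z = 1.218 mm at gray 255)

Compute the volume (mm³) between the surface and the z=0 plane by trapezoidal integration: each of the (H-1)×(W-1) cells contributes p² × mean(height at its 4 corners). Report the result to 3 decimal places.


height_mm = gray/255 × 1.218; cell vol = 3.78² × mean(4 corners)
unit = 3.78² × 1.218 / (4×255) = 0.017062 mm³ per gray-sum
row 0: Σ corner-gray over 6 cells = 2500  → 42.6551
row 1: Σ corner-gray over 6 cells = 3023  → 51.5785
row 2: Σ corner-gray over 6 cells = 3356  → 57.2602
row 3: Σ corner-gray over 6 cells = 2968  → 50.6401
row 4: Σ corner-gray over 6 cells = 2309  → 39.3962
row 5: Σ corner-gray over 6 cells = 2630  → 44.8731
Σ rows: total corner-gray = 16786  → 286.4032 mm³

286.403


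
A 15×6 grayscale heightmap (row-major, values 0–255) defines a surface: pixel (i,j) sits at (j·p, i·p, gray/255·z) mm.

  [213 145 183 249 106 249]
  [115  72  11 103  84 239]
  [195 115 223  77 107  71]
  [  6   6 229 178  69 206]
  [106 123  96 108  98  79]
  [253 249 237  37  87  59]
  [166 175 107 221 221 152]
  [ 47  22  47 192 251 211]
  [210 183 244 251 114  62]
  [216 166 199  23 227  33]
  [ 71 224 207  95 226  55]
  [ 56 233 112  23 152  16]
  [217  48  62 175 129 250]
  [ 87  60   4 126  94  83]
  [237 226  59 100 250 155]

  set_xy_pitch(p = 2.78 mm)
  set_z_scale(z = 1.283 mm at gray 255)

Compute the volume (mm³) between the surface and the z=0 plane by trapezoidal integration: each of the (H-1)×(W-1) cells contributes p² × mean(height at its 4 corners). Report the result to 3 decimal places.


height_mm = gray/255 × 1.283; cell vol = 2.78² × mean(4 corners)
unit = 2.78² × 1.283 / (4×255) = 0.00972111 mm³ per gray-sum
row 0: Σ corner-gray over 5 cells = 2722  → 26.4609
row 1: Σ corner-gray over 5 cells = 2204  → 21.4253
row 2: Σ corner-gray over 5 cells = 2486  → 24.1667
row 3: Σ corner-gray over 5 cells = 2211  → 21.4934
row 4: Σ corner-gray over 5 cells = 2567  → 24.9541
row 5: Σ corner-gray over 5 cells = 3298  → 32.0602
row 6: Σ corner-gray over 5 cells = 3048  → 29.6300
row 7: Σ corner-gray over 5 cells = 3138  → 30.5049
row 8: Σ corner-gray over 5 cells = 3335  → 32.4199
row 9: Σ corner-gray over 5 cells = 3109  → 30.2229
row 10: Σ corner-gray over 5 cells = 2742  → 26.6553
row 11: Σ corner-gray over 5 cells = 2407  → 23.3987
row 12: Σ corner-gray over 5 cells = 2033  → 19.7630
row 13: Σ corner-gray over 5 cells = 2400  → 23.3307
Σ rows: total corner-gray = 37700  → 366.4860 mm³

366.486


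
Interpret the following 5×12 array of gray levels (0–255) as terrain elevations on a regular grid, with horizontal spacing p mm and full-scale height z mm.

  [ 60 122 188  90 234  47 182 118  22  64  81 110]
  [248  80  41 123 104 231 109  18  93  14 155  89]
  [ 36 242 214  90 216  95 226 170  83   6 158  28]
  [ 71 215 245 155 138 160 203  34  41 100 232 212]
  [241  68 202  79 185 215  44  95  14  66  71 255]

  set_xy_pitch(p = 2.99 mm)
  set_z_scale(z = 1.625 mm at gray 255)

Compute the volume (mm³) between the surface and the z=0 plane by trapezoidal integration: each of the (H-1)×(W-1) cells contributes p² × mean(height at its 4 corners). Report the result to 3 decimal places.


height_mm = gray/255 × 1.625; cell vol = 2.99² × mean(4 corners)
unit = 2.99² × 1.625 / (4×255) = 0.0142428 mm³ per gray-sum
row 0: Σ corner-gray over 11 cells = 4739  → 67.4967
row 1: Σ corner-gray over 11 cells = 5337  → 76.0139
row 2: Σ corner-gray over 11 cells = 6393  → 91.0543
row 3: Σ corner-gray over 11 cells = 5903  → 84.0753
Σ rows: total corner-gray = 22372  → 318.6401 mm³

318.640


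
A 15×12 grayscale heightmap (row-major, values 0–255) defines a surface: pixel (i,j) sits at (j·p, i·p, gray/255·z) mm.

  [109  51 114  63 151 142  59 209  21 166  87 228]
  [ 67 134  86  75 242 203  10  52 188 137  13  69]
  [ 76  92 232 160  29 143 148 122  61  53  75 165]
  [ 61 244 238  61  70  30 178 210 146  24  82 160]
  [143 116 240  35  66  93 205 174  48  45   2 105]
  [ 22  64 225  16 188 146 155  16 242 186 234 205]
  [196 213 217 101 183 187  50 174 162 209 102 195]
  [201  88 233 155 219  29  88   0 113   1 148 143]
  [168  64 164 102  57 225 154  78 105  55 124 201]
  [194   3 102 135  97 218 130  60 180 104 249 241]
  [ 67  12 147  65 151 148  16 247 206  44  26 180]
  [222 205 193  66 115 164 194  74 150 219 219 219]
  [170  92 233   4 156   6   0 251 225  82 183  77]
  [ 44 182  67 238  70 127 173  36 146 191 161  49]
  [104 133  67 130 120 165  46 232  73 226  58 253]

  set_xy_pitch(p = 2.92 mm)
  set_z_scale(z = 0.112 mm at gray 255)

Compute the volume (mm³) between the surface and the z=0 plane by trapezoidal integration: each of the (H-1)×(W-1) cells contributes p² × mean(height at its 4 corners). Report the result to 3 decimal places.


height_mm = gray/255 × 0.112; cell vol = 2.92² × mean(4 corners)
unit = 2.92² × 0.112 / (4×255) = 0.000936232 mm³ per gray-sum
row 0: Σ corner-gray over 11 cells = 4879  → 4.5679
row 1: Σ corner-gray over 11 cells = 4887  → 4.5754
row 2: Σ corner-gray over 11 cells = 5258  → 4.9227
row 3: Σ corner-gray over 11 cells = 5083  → 4.7589
row 4: Σ corner-gray over 11 cells = 5467  → 5.1184
row 5: Σ corner-gray over 11 cells = 6758  → 6.3271
row 6: Σ corner-gray over 11 cells = 6079  → 5.6914
row 7: Σ corner-gray over 11 cells = 5117  → 4.7907
row 8: Σ corner-gray over 11 cells = 5616  → 5.2579
row 9: Σ corner-gray over 11 cells = 5362  → 5.0201
row 10: Σ corner-gray over 11 cells = 6010  → 5.6268
row 11: Σ corner-gray over 11 cells = 6350  → 5.9451
row 12: Σ corner-gray over 11 cells = 5586  → 5.2298
row 13: Σ corner-gray over 11 cells = 5732  → 5.3665
Σ rows: total corner-gray = 78184  → 73.1984 mm³

73.198


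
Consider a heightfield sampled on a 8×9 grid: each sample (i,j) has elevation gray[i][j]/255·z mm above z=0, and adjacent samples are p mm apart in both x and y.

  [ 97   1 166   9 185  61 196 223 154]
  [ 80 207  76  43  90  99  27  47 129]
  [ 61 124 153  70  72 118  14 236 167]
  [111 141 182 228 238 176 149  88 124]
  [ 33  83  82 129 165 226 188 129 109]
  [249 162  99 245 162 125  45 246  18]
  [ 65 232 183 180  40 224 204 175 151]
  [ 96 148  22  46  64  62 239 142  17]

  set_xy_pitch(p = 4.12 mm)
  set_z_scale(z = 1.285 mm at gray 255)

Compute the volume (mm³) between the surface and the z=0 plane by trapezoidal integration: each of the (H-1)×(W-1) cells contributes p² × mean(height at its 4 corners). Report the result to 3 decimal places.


height_mm = gray/255 × 1.285; cell vol = 4.12² × mean(4 corners)
unit = 4.12² × 1.285 / (4×255) = 0.0213844 mm³ per gray-sum
row 0: Σ corner-gray over 8 cells = 3320  → 70.9963
row 1: Σ corner-gray over 8 cells = 3189  → 68.1949
row 2: Σ corner-gray over 8 cells = 4441  → 94.9682
row 3: Σ corner-gray over 8 cells = 4785  → 102.3244
row 4: Σ corner-gray over 8 cells = 4581  → 97.9620
row 5: Σ corner-gray over 8 cells = 5127  → 109.6379
row 6: Σ corner-gray over 8 cells = 4251  → 90.9052
Σ rows: total corner-gray = 29694  → 634.9888 mm³

634.989


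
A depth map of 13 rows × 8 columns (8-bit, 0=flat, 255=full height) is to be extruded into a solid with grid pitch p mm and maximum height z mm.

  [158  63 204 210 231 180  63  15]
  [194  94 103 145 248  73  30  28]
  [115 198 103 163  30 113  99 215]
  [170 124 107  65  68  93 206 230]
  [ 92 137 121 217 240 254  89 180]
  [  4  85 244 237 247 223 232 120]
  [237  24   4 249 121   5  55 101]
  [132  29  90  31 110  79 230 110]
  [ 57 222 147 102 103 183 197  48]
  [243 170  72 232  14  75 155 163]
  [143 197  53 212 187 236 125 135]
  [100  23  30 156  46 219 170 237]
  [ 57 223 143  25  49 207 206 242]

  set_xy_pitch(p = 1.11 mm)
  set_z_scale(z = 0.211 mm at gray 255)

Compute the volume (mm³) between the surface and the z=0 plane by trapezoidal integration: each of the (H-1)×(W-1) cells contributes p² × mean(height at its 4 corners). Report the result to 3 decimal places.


height_mm = gray/255 × 0.211; cell vol = 1.11² × mean(4 corners)
unit = 1.11² × 0.211 / (4×255) = 0.000254876 mm³ per gray-sum
row 0: Σ corner-gray over 7 cells = 3683  → 0.9387
row 1: Σ corner-gray over 7 cells = 3350  → 0.8538
row 2: Σ corner-gray over 7 cells = 3468  → 0.8839
row 3: Σ corner-gray over 7 cells = 4114  → 1.0486
row 4: Σ corner-gray over 7 cells = 5048  → 1.2866
row 5: Σ corner-gray over 7 cells = 3914  → 0.9976
row 6: Σ corner-gray over 7 cells = 2634  → 0.6713
row 7: Σ corner-gray over 7 cells = 3393  → 0.8648
row 8: Σ corner-gray over 7 cells = 3855  → 0.9825
row 9: Σ corner-gray over 7 cells = 4140  → 1.0552
row 10: Σ corner-gray over 7 cells = 3923  → 0.9999
row 11: Σ corner-gray over 7 cells = 3630  → 0.9252
Σ rows: total corner-gray = 45152  → 11.5081 mm³

11.508


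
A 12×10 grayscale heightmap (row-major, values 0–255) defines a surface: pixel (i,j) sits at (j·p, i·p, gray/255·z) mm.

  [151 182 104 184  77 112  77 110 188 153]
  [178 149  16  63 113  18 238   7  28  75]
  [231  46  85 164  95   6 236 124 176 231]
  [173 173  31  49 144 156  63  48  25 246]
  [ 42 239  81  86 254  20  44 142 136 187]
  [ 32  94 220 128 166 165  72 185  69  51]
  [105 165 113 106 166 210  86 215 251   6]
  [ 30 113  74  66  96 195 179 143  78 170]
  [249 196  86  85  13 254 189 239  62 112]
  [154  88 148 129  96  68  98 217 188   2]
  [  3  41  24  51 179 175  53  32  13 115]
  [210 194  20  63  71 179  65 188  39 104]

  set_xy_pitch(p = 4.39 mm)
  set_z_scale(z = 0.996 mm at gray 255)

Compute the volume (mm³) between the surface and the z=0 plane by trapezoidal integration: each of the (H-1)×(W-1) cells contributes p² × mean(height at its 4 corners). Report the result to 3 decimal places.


874.013

height_mm = gray/255 × 0.996; cell vol = 4.39² × mean(4 corners)
unit = 4.39² × 0.996 / (4×255) = 0.0188186 mm³ per gray-sum
row 0: Σ corner-gray over 9 cells = 3889  → 73.1857
row 1: Σ corner-gray over 9 cells = 3843  → 72.3200
row 2: Σ corner-gray over 9 cells = 4123  → 77.5892
row 3: Σ corner-gray over 9 cells = 4030  → 75.8391
row 4: Σ corner-gray over 9 cells = 4514  → 84.9473
row 5: Σ corner-gray over 9 cells = 5016  → 94.3943
row 6: Σ corner-gray over 9 cells = 4823  → 90.7623
row 7: Σ corner-gray over 9 cells = 4697  → 88.3911
row 8: Σ corner-gray over 9 cells = 4829  → 90.8752
row 9: Σ corner-gray over 9 cells = 3474  → 65.3760
row 10: Σ corner-gray over 9 cells = 3206  → 60.3326
Σ rows: total corner-gray = 46444  → 874.0129 mm³


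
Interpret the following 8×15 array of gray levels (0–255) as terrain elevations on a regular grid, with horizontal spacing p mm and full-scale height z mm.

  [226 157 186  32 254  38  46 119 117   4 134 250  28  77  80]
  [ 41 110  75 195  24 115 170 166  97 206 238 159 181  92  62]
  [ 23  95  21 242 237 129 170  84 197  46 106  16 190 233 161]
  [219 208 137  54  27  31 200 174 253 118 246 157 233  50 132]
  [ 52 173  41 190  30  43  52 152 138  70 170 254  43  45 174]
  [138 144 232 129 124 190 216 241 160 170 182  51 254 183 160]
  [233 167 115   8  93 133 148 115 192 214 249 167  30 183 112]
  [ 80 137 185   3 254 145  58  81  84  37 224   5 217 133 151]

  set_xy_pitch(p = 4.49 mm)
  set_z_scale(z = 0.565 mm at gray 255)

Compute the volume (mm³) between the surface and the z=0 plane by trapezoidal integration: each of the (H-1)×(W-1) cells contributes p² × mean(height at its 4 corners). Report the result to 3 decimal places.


height_mm = gray/255 × 0.565; cell vol = 4.49² × mean(4 corners)
unit = 4.49² × 0.565 / (4×255) = 0.0111671 mm³ per gray-sum
row 0: Σ corner-gray over 14 cells = 6949  → 77.6003
row 1: Σ corner-gray over 14 cells = 7475  → 83.4742
row 2: Σ corner-gray over 14 cells = 7843  → 87.5837
row 3: Σ corner-gray over 14 cells = 7155  → 79.9007
row 4: Σ corner-gray over 14 cells = 7878  → 87.9745
row 5: Σ corner-gray over 14 cells = 8823  → 98.5274
row 6: Σ corner-gray over 14 cells = 7330  → 81.8549
Σ rows: total corner-gray = 53453  → 596.9158 mm³

596.916


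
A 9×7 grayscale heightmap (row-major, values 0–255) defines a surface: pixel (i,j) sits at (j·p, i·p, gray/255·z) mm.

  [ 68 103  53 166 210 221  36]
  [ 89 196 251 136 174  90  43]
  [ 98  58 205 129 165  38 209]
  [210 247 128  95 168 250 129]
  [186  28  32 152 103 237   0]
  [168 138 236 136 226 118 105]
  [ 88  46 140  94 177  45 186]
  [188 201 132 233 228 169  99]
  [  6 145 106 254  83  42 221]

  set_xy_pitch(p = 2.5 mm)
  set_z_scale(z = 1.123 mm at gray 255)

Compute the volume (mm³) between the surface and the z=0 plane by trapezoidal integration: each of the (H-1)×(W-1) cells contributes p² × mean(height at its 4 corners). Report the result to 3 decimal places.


189.210

height_mm = gray/255 × 1.123; cell vol = 2.5² × mean(4 corners)
unit = 2.5² × 1.123 / (4×255) = 0.00688113 mm³ per gray-sum
row 0: Σ corner-gray over 6 cells = 3436  → 23.6436
row 1: Σ corner-gray over 6 cells = 3323  → 22.8660
row 2: Σ corner-gray over 6 cells = 3612  → 24.8546
row 3: Σ corner-gray over 6 cells = 3405  → 23.4302
row 4: Σ corner-gray over 6 cells = 3271  → 22.5082
row 5: Σ corner-gray over 6 cells = 3259  → 22.4256
row 6: Σ corner-gray over 6 cells = 3491  → 24.0220
row 7: Σ corner-gray over 6 cells = 3700  → 25.4602
Σ rows: total corner-gray = 27497  → 189.2104 mm³


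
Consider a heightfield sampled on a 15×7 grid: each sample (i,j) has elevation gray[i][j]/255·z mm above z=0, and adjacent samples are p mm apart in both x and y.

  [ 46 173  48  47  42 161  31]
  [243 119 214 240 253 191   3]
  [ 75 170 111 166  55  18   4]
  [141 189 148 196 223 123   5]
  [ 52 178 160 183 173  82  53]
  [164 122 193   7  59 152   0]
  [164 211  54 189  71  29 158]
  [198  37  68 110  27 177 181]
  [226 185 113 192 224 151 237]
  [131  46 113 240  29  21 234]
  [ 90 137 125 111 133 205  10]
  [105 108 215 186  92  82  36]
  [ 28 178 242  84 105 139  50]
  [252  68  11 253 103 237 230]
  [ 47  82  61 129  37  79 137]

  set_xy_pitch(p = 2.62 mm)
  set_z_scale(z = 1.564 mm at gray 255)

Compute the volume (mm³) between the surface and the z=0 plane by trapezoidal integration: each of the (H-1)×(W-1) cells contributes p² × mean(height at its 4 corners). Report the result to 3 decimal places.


height_mm = gray/255 × 1.564; cell vol = 2.62² × mean(4 corners)
unit = 2.62² × 1.564 / (4×255) = 0.0105254 mm³ per gray-sum
row 0: Σ corner-gray over 6 cells = 3299  → 34.7233
row 1: Σ corner-gray over 6 cells = 3399  → 35.7759
row 2: Σ corner-gray over 6 cells = 3023  → 31.8183
row 3: Σ corner-gray over 6 cells = 3561  → 37.4810
row 4: Σ corner-gray over 6 cells = 2887  → 30.3869
row 5: Σ corner-gray over 6 cells = 2660  → 27.9976
row 6: Σ corner-gray over 6 cells = 2647  → 27.8608
row 7: Σ corner-gray over 6 cells = 3410  → 35.8917
row 8: Σ corner-gray over 6 cells = 3456  → 36.3758
row 9: Σ corner-gray over 6 cells = 2785  → 29.3133
row 10: Σ corner-gray over 6 cells = 3029  → 31.8815
row 11: Σ corner-gray over 6 cells = 3081  → 32.4288
row 12: Σ corner-gray over 6 cells = 3400  → 35.7864
row 13: Σ corner-gray over 6 cells = 2786  → 29.3238
Σ rows: total corner-gray = 43423  → 457.0450 mm³

457.045


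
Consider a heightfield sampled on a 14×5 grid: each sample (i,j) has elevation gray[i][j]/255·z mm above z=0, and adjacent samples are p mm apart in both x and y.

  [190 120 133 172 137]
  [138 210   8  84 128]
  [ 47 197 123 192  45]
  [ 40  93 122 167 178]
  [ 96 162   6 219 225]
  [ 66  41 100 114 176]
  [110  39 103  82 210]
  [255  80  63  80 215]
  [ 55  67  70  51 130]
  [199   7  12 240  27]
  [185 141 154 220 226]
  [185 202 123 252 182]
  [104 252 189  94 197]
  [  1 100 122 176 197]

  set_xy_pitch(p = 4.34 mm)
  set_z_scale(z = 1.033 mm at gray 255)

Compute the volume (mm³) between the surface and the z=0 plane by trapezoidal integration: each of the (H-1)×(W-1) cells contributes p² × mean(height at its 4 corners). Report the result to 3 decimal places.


height_mm = gray/255 × 1.033; cell vol = 4.34² × mean(4 corners)
unit = 4.34² × 1.033 / (4×255) = 0.0190757 mm³ per gray-sum
row 0: Σ corner-gray over 4 cells = 2047  → 39.0479
row 1: Σ corner-gray over 4 cells = 1986  → 37.8843
row 2: Σ corner-gray over 4 cells = 2098  → 40.0207
row 3: Σ corner-gray over 4 cells = 2077  → 39.6201
row 4: Σ corner-gray over 4 cells = 1847  → 35.2327
row 5: Σ corner-gray over 4 cells = 1520  → 28.9950
row 6: Σ corner-gray over 4 cells = 1684  → 32.1234
row 7: Σ corner-gray over 4 cells = 1477  → 28.1748
row 8: Σ corner-gray over 4 cells = 1305  → 24.8937
row 9: Σ corner-gray over 4 cells = 2185  → 41.6803
row 10: Σ corner-gray over 4 cells = 2962  → 56.5021
row 11: Σ corner-gray over 4 cells = 2892  → 55.1668
row 12: Σ corner-gray over 4 cells = 2365  → 45.1139
Σ rows: total corner-gray = 26445  → 504.4559 mm³

504.456


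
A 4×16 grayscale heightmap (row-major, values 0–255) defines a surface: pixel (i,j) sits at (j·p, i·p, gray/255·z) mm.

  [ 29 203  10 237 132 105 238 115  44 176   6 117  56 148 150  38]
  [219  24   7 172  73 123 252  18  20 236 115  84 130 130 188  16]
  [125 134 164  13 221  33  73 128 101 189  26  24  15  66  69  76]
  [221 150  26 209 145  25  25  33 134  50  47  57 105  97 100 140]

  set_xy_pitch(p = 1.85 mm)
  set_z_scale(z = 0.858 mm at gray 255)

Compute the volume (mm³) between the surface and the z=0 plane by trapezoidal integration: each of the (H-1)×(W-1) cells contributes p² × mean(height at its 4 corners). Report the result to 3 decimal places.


53.237

height_mm = gray/255 × 0.858; cell vol = 1.85² × mean(4 corners)
unit = 1.85² × 0.858 / (4×255) = 0.00287893 mm³ per gray-sum
row 0: Σ corner-gray over 15 cells = 6920  → 19.9222
row 1: Σ corner-gray over 15 cells = 6092  → 17.5384
row 2: Σ corner-gray over 15 cells = 5480  → 15.7765
Σ rows: total corner-gray = 18492  → 53.2371 mm³


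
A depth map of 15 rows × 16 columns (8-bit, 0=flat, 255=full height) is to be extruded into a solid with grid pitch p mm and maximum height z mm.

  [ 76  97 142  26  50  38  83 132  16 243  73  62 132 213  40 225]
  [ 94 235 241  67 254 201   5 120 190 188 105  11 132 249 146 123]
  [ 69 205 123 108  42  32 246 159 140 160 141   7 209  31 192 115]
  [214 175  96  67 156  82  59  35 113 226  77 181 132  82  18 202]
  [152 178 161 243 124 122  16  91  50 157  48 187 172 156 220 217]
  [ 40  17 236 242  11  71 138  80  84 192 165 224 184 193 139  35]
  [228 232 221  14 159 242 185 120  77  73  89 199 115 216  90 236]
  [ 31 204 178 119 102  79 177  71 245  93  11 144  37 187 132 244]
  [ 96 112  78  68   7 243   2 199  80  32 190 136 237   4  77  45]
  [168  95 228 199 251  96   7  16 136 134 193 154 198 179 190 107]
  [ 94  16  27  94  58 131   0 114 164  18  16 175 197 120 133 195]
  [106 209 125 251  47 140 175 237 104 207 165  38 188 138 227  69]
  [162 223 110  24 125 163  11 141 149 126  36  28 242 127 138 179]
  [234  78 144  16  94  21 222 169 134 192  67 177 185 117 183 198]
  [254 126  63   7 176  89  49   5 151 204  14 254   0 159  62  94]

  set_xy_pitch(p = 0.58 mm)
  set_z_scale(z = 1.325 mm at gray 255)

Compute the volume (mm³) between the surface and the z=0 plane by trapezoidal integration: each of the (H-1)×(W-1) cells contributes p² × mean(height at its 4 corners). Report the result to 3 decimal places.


height_mm = gray/255 × 1.325; cell vol = 0.58² × mean(4 corners)
unit = 0.58² × 1.325 / (4×255) = 0.00043699 mm³ per gray-sum
row 0: Σ corner-gray over 15 cells = 7500  → 3.2774
row 1: Σ corner-gray over 15 cells = 8279  → 3.6178
row 2: Σ corner-gray over 15 cells = 7188  → 3.1411
row 3: Σ corner-gray over 15 cells = 7633  → 3.3355
row 4: Σ corner-gray over 15 cells = 8246  → 3.6034
row 5: Σ corner-gray over 15 cells = 8555  → 3.7385
row 6: Σ corner-gray over 15 cells = 8361  → 3.6537
row 7: Σ corner-gray over 15 cells = 6904  → 3.0170
row 8: Σ corner-gray over 15 cells = 7498  → 3.2766
row 9: Σ corner-gray over 15 cells = 7242  → 3.1647
row 10: Σ corner-gray over 15 cells = 7492  → 3.2739
row 11: Σ corner-gray over 15 cells = 8304  → 3.6288
row 12: Σ corner-gray over 15 cells = 7657  → 3.3460
row 13: Σ corner-gray over 15 cells = 7096  → 3.1009
Σ rows: total corner-gray = 107955  → 47.1753 mm³

47.175
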